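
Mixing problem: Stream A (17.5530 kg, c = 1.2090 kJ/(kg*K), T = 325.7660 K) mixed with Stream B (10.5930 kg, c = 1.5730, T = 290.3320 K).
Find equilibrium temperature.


num = 11751.0091
den = 37.8844
Tf = 310.1810 K

310.1810 K


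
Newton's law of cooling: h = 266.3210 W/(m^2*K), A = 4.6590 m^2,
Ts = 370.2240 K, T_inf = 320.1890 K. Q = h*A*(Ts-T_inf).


dT = 50.0350 K
Q = 266.3210 * 4.6590 * 50.0350 = 62082.9046 W

62082.9046 W


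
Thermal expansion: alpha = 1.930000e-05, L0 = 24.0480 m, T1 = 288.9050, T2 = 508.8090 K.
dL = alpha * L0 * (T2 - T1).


dT = 219.9040 K
dL = 1.930000e-05 * 24.0480 * 219.9040 = 0.102063 m
L_final = 24.150063 m

dL = 0.102063 m


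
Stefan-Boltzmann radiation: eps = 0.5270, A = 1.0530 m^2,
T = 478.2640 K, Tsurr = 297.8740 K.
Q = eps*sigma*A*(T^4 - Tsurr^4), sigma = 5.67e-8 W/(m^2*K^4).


T^4 = 5.2320e+10
Tsurr^4 = 7.8728e+09
Q = 0.5270 * 5.67e-8 * 1.0530 * 4.4448e+10 = 1398.5236 W

1398.5236 W


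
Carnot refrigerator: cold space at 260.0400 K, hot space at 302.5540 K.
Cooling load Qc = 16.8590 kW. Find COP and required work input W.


COP = 260.0400 / 42.5140 = 6.1166
W = 16.8590 / 6.1166 = 2.7563 kW

COP = 6.1166, W = 2.7563 kW


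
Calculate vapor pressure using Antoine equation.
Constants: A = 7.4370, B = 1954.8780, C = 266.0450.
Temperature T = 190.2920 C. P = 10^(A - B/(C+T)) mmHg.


C+T = 456.3370
B/(C+T) = 4.2838
log10(P) = 7.4370 - 4.2838 = 3.1532
P = 10^3.1532 = 1422.8292 mmHg

1422.8292 mmHg


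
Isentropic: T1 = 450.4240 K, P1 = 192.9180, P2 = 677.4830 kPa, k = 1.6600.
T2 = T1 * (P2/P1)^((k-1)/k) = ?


(k-1)/k = 0.3976
(P2/P1)^exp = 1.6478
T2 = 450.4240 * 1.6478 = 742.1937 K

742.1937 K


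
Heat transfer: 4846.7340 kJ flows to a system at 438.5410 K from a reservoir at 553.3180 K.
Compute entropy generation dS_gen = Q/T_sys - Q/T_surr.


dS_sys = 4846.7340/438.5410 = 11.0520 kJ/K
dS_surr = -4846.7340/553.3180 = -8.7594 kJ/K
dS_gen = 11.0520 - 8.7594 = 2.2926 kJ/K (irreversible)

dS_gen = 2.2926 kJ/K, irreversible


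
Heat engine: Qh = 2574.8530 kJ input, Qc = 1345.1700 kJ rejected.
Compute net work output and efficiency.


W = 2574.8530 - 1345.1700 = 1229.6830 kJ
eta = 1229.6830 / 2574.8530 = 0.4776 = 47.7574%

W = 1229.6830 kJ, eta = 47.7574%


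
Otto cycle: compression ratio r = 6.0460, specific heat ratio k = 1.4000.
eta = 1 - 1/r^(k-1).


r^(k-1) = 2.0539
eta = 1 - 1/2.0539 = 0.5131 = 51.3130%

51.3130%


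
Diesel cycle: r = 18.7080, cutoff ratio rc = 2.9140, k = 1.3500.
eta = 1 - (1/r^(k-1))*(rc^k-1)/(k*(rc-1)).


r^(k-1) = 2.7875
rc^k = 4.2370
eta = 0.5506 = 55.0572%

55.0572%


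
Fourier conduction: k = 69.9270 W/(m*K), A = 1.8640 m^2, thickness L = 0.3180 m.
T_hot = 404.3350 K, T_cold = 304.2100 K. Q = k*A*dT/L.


dT = 100.1250 K
Q = 69.9270 * 1.8640 * 100.1250 / 0.3180 = 41039.8924 W

41039.8924 W


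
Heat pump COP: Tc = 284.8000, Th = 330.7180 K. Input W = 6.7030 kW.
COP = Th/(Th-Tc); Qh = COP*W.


COP = 330.7180 / 45.9180 = 7.2024
Qh = 7.2024 * 6.7030 = 48.2774 kW

COP = 7.2024, Qh = 48.2774 kW


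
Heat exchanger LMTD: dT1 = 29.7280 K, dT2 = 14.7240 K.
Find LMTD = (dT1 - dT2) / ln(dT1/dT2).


dT1/dT2 = 2.0190
ln(dT1/dT2) = 0.7026
LMTD = 15.0040 / 0.7026 = 21.3546 K

21.3546 K


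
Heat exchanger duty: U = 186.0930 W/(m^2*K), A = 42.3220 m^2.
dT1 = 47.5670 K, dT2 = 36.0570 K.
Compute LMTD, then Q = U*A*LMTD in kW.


LMTD = 41.5466 K
Q = 186.0930 * 42.3220 * 41.5466 = 327213.9793 W = 327.2140 kW

327.2140 kW


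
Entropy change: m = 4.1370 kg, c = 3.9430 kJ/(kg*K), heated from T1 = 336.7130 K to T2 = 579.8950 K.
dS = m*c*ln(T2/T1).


T2/T1 = 1.7222
ln(T2/T1) = 0.5436
dS = 4.1370 * 3.9430 * 0.5436 = 8.8676 kJ/K

8.8676 kJ/K


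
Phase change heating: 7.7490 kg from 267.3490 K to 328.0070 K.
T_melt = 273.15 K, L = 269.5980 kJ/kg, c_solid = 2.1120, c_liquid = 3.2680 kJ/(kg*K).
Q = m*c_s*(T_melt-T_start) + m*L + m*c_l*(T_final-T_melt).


Q1 (sensible, solid) = 7.7490 * 2.1120 * 5.8010 = 94.9385 kJ
Q2 (latent) = 7.7490 * 269.5980 = 2089.1149 kJ
Q3 (sensible, liquid) = 7.7490 * 3.2680 * 54.8570 = 1389.1840 kJ
Q_total = 3573.2374 kJ

3573.2374 kJ


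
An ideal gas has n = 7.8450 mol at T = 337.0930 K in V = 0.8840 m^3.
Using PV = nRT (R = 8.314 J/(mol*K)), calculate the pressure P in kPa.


P = nRT/V = 7.8450 * 8.314 * 337.0930 / 0.8840
= 21986.3280 / 0.8840 = 24871.4117 Pa = 24.8714 kPa

24.8714 kPa


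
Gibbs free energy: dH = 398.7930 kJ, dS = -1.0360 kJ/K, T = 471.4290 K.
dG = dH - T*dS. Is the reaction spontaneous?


T*dS = 471.4290 * -1.0360 = -488.4004 kJ
dG = 398.7930 + 488.4004 = 887.1934 kJ (non-spontaneous)

dG = 887.1934 kJ, non-spontaneous


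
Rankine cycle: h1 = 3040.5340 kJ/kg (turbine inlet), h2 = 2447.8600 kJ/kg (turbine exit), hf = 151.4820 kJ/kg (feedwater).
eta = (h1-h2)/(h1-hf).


W = 592.6740 kJ/kg
Q_in = 2889.0520 kJ/kg
eta = 0.2051 = 20.5145%

eta = 20.5145%


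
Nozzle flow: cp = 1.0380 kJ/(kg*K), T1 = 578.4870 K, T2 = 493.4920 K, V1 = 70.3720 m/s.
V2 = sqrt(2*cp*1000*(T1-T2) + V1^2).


dT = 84.9950 K
2*cp*1000*dT = 176449.6200
V1^2 = 4952.2184
V2 = sqrt(181401.8384) = 425.9129 m/s

425.9129 m/s


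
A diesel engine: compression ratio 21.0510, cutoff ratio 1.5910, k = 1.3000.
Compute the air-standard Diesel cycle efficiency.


r^(k-1) = 2.4945
rc^k = 1.8288
eta = 0.5675 = 56.7538%

56.7538%


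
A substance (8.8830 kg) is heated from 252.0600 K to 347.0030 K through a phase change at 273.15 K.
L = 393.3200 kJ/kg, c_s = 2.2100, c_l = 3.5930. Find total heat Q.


Q1 (sensible, solid) = 8.8830 * 2.2100 * 21.0900 = 414.0269 kJ
Q2 (latent) = 8.8830 * 393.3200 = 3493.8616 kJ
Q3 (sensible, liquid) = 8.8830 * 3.5930 * 73.8530 = 2357.1381 kJ
Q_total = 6265.0265 kJ

6265.0265 kJ


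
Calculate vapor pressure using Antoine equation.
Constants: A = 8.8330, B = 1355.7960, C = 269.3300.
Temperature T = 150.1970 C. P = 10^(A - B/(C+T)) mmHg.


C+T = 419.5270
B/(C+T) = 3.2317
log10(P) = 8.8330 - 3.2317 = 5.6013
P = 10^5.6013 = 399277.4172 mmHg

399277.4172 mmHg


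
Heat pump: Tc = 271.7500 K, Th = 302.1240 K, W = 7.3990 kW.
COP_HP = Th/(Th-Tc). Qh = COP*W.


COP = 302.1240 / 30.3740 = 9.9468
Qh = 9.9468 * 7.3990 = 73.5963 kW

COP = 9.9468, Qh = 73.5963 kW


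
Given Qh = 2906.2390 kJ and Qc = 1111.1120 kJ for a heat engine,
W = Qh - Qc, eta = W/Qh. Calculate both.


W = 2906.2390 - 1111.1120 = 1795.1270 kJ
eta = 1795.1270 / 2906.2390 = 0.6177 = 61.7680%

W = 1795.1270 kJ, eta = 61.7680%


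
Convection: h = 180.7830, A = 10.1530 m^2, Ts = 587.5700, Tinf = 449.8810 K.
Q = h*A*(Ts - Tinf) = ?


dT = 137.6890 K
Q = 180.7830 * 10.1530 * 137.6890 = 252726.7549 W

252726.7549 W


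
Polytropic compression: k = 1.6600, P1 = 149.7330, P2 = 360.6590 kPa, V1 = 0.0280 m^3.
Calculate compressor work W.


(k-1)/k = 0.3976
(P2/P1)^exp = 1.4184
W = 2.5152 * 149.7330 * 0.0280 * (1.4184 - 1) = 4.4117 kJ

4.4117 kJ


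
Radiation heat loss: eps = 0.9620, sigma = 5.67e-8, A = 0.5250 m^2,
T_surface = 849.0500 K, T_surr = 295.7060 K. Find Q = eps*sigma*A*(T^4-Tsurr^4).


T^4 = 5.1968e+11
Tsurr^4 = 7.6461e+09
Q = 0.9620 * 5.67e-8 * 0.5250 * 5.1203e+11 = 14662.6733 W

14662.6733 W


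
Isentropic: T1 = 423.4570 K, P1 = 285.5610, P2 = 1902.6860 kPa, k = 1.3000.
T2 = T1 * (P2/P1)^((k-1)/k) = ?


(k-1)/k = 0.2308
(P2/P1)^exp = 1.5491
T2 = 423.4570 * 1.5491 = 655.9740 K

655.9740 K


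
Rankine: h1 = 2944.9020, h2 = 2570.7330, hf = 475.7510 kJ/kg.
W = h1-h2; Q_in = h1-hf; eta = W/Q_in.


W = 374.1690 kJ/kg
Q_in = 2469.1510 kJ/kg
eta = 0.1515 = 15.1538%

eta = 15.1538%


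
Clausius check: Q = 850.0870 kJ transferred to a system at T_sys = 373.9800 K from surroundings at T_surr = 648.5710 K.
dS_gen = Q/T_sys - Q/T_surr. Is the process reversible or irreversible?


dS_sys = 850.0870/373.9800 = 2.2731 kJ/K
dS_surr = -850.0870/648.5710 = -1.3107 kJ/K
dS_gen = 2.2731 - 1.3107 = 0.9624 kJ/K (irreversible)

dS_gen = 0.9624 kJ/K, irreversible


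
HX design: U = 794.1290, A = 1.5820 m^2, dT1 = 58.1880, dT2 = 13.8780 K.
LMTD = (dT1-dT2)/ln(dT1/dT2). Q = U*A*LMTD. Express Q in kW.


LMTD = 30.9131 K
Q = 794.1290 * 1.5820 * 30.9131 = 38836.4633 W = 38.8365 kW

38.8365 kW


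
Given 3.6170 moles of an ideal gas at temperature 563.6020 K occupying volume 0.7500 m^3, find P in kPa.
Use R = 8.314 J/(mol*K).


P = nRT/V = 3.6170 * 8.314 * 563.6020 / 0.7500
= 16948.4917 / 0.7500 = 22597.9889 Pa = 22.5980 kPa

22.5980 kPa


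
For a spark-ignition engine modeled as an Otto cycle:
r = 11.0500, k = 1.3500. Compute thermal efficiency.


r^(k-1) = 2.3183
eta = 1 - 1/2.3183 = 0.5687 = 56.8657%

56.8657%


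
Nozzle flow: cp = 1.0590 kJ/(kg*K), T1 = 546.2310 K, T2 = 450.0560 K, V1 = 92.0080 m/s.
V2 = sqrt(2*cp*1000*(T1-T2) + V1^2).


dT = 96.1750 K
2*cp*1000*dT = 203698.6500
V1^2 = 8465.4721
V2 = sqrt(212164.1221) = 460.6128 m/s

460.6128 m/s


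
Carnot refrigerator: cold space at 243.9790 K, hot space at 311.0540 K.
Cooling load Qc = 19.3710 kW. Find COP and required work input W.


COP = 243.9790 / 67.0750 = 3.6374
W = 19.3710 / 3.6374 = 5.3255 kW

COP = 3.6374, W = 5.3255 kW


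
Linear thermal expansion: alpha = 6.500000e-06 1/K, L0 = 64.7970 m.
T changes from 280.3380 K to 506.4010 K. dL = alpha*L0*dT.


dT = 226.0630 K
dL = 6.500000e-06 * 64.7970 * 226.0630 = 0.095213 m
L_final = 64.892213 m

dL = 0.095213 m


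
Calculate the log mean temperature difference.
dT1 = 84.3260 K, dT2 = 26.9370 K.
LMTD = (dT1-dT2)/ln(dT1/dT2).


dT1/dT2 = 3.1305
ln(dT1/dT2) = 1.1412
LMTD = 57.3890 / 1.1412 = 50.2888 K

50.2888 K


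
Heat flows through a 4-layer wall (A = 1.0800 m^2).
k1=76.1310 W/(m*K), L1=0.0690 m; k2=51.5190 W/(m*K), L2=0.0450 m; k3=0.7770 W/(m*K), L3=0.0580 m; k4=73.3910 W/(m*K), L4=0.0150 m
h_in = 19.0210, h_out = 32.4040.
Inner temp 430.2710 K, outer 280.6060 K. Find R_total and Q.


R_conv_in = 1/(19.0210*1.0800) = 0.0487
R_1 = 0.0690/(76.1310*1.0800) = 0.0008
R_2 = 0.0450/(51.5190*1.0800) = 0.0008
R_3 = 0.0580/(0.7770*1.0800) = 0.0691
R_4 = 0.0150/(73.3910*1.0800) = 0.0002
R_conv_out = 1/(32.4040*1.0800) = 0.0286
R_total = 0.1482 K/W
Q = 149.6650 / 0.1482 = 1009.8341 W

R_total = 0.1482 K/W, Q = 1009.8341 W


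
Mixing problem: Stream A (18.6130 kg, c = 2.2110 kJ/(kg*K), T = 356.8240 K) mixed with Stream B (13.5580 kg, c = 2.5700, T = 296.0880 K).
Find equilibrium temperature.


num = 25001.4085
den = 75.9974
Tf = 328.9771 K

328.9771 K


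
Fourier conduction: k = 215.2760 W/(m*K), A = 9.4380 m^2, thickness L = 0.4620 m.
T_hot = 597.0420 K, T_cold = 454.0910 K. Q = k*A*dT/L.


dT = 142.9510 K
Q = 215.2760 * 9.4380 * 142.9510 / 0.4620 = 628667.2122 W

628667.2122 W


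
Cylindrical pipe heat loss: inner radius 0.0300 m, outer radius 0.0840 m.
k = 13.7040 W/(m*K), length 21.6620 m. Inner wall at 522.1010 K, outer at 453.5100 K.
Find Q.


dT = 68.5910 K
ln(ro/ri) = 1.0296
Q = 2*pi*13.7040*21.6620*68.5910 / 1.0296 = 124255.6599 W

124255.6599 W


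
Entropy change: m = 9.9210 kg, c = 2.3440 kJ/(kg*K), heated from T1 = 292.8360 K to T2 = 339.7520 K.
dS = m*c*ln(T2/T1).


T2/T1 = 1.1602
ln(T2/T1) = 0.1486
dS = 9.9210 * 2.3440 * 0.1486 = 3.4557 kJ/K

3.4557 kJ/K


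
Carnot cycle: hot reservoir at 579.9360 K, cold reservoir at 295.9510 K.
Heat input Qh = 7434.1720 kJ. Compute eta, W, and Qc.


eta = 1 - 295.9510/579.9360 = 0.4897
W = 0.4897 * 7434.1720 = 3640.3902 kJ
Qc = 7434.1720 - 3640.3902 = 3793.7818 kJ

eta = 48.9683%, W = 3640.3902 kJ, Qc = 3793.7818 kJ


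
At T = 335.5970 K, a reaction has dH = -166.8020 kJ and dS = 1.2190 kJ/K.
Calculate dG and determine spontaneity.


T*dS = 335.5970 * 1.2190 = 409.0927 kJ
dG = -166.8020 - 409.0927 = -575.8947 kJ (spontaneous)

dG = -575.8947 kJ, spontaneous


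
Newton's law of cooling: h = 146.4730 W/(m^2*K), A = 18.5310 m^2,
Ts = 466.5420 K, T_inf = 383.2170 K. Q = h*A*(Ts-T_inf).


dT = 83.3250 K
Q = 146.4730 * 18.5310 * 83.3250 = 226168.3112 W

226168.3112 W


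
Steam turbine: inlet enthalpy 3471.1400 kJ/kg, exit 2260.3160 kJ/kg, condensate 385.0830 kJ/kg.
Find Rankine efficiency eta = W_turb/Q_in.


W = 1210.8240 kJ/kg
Q_in = 3086.0570 kJ/kg
eta = 0.3924 = 39.2353%

eta = 39.2353%


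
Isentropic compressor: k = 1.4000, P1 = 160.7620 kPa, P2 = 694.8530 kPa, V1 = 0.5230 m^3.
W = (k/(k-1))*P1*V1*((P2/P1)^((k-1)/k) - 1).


(k-1)/k = 0.2857
(P2/P1)^exp = 1.5193
W = 3.5000 * 160.7620 * 0.5230 * (1.5193 - 1) = 152.8043 kJ

152.8043 kJ


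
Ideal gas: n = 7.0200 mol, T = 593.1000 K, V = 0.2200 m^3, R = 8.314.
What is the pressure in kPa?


P = nRT/V = 7.0200 * 8.314 * 593.1000 / 0.2200
= 34615.8545 / 0.2200 = 157344.7930 Pa = 157.3448 kPa

157.3448 kPa


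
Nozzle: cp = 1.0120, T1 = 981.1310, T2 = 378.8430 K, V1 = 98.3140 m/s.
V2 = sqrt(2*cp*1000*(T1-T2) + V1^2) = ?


dT = 602.2880 K
2*cp*1000*dT = 1219030.9120
V1^2 = 9665.6426
V2 = sqrt(1228696.5546) = 1108.4659 m/s

1108.4659 m/s


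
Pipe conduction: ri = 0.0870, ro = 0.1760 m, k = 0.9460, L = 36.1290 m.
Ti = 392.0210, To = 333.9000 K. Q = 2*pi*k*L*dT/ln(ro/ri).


dT = 58.1210 K
ln(ro/ri) = 0.7046
Q = 2*pi*0.9460*36.1290*58.1210 / 0.7046 = 17714.6369 W

17714.6369 W


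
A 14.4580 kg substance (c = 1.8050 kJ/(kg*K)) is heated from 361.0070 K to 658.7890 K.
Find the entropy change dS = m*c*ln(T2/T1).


T2/T1 = 1.8249
ln(T2/T1) = 0.6015
dS = 14.4580 * 1.8050 * 0.6015 = 15.6973 kJ/K

15.6973 kJ/K


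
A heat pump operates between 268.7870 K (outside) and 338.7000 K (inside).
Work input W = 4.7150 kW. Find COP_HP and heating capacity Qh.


COP = 338.7000 / 69.9130 = 4.8446
Qh = 4.8446 * 4.7150 = 22.8423 kW

COP = 4.8446, Qh = 22.8423 kW


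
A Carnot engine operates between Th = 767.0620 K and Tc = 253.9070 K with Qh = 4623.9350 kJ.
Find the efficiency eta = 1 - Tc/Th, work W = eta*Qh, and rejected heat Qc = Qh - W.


eta = 1 - 253.9070/767.0620 = 0.6690
W = 0.6690 * 4623.9350 = 3093.3554 kJ
Qc = 4623.9350 - 3093.3554 = 1530.5796 kJ

eta = 66.8988%, W = 3093.3554 kJ, Qc = 1530.5796 kJ


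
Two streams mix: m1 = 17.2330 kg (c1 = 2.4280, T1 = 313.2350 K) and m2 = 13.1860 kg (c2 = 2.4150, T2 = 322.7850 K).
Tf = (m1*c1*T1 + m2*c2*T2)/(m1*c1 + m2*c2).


num = 23385.1193
den = 73.6859
Tf = 317.3621 K

317.3621 K


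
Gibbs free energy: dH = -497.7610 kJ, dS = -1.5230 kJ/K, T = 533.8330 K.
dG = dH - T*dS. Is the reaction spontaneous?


T*dS = 533.8330 * -1.5230 = -813.0277 kJ
dG = -497.7610 + 813.0277 = 315.2667 kJ (non-spontaneous)

dG = 315.2667 kJ, non-spontaneous


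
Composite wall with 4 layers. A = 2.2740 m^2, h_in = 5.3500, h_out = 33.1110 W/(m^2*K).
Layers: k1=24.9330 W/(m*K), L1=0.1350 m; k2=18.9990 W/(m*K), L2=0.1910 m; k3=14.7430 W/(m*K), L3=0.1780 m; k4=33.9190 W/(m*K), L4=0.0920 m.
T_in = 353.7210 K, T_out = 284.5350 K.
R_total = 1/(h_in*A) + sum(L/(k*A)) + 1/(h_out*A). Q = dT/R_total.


R_conv_in = 1/(5.3500*2.2740) = 0.0822
R_1 = 0.1350/(24.9330*2.2740) = 0.0024
R_2 = 0.1910/(18.9990*2.2740) = 0.0044
R_3 = 0.1780/(14.7430*2.2740) = 0.0053
R_4 = 0.0920/(33.9190*2.2740) = 0.0012
R_conv_out = 1/(33.1110*2.2740) = 0.0133
R_total = 0.1088 K/W
Q = 69.1860 / 0.1088 = 636.0044 W

R_total = 0.1088 K/W, Q = 636.0044 W


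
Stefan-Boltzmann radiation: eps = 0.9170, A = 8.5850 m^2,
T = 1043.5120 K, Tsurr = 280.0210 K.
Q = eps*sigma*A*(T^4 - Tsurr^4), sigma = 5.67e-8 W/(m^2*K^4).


T^4 = 1.1857e+12
Tsurr^4 = 6.1484e+09
Q = 0.9170 * 5.67e-8 * 8.5850 * 1.1796e+12 = 526531.8967 W

526531.8967 W


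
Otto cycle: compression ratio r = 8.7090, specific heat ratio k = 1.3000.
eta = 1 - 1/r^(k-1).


r^(k-1) = 1.9142
eta = 1 - 1/1.9142 = 0.4776 = 47.7592%

47.7592%


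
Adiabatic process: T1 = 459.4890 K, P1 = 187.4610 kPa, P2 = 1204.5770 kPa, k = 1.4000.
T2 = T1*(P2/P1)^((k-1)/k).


(k-1)/k = 0.2857
(P2/P1)^exp = 1.7015
T2 = 459.4890 * 1.7015 = 781.8266 K

781.8266 K


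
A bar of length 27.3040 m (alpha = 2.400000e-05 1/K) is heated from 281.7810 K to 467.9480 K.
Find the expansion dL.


dT = 186.1670 K
dL = 2.400000e-05 * 27.3040 * 186.1670 = 0.121994 m
L_final = 27.425994 m

dL = 0.121994 m


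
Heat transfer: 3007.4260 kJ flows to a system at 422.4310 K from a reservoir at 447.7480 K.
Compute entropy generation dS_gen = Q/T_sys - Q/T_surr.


dS_sys = 3007.4260/422.4310 = 7.1193 kJ/K
dS_surr = -3007.4260/447.7480 = -6.7168 kJ/K
dS_gen = 7.1193 - 6.7168 = 0.4025 kJ/K (irreversible)

dS_gen = 0.4025 kJ/K, irreversible


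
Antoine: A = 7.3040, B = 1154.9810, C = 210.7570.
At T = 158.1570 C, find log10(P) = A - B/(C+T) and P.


C+T = 368.9140
B/(C+T) = 3.1308
log10(P) = 7.3040 - 3.1308 = 4.1732
P = 10^4.1732 = 14901.8617 mmHg

14901.8617 mmHg


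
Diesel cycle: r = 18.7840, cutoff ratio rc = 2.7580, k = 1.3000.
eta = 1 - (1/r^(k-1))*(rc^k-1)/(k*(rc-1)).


r^(k-1) = 2.4107
rc^k = 3.7391
eta = 0.5028 = 50.2817%

50.2817%


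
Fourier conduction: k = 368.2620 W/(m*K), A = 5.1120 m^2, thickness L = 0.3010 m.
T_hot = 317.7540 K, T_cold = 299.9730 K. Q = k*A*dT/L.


dT = 17.7810 K
Q = 368.2620 * 5.1120 * 17.7810 / 0.3010 = 111208.3607 W

111208.3607 W


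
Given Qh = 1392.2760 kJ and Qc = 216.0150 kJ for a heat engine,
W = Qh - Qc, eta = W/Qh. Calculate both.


W = 1392.2760 - 216.0150 = 1176.2610 kJ
eta = 1176.2610 / 1392.2760 = 0.8448 = 84.4848%

W = 1176.2610 kJ, eta = 84.4848%


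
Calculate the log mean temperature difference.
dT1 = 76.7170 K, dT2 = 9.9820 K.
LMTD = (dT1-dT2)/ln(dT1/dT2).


dT1/dT2 = 7.6855
ln(dT1/dT2) = 2.0393
LMTD = 66.7350 / 2.0393 = 32.7238 K

32.7238 K


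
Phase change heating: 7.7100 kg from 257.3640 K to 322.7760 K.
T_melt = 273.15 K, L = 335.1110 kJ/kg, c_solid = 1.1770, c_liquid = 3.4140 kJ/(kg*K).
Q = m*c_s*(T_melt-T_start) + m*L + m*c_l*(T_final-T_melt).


Q1 (sensible, solid) = 7.7100 * 1.1770 * 15.7860 = 143.2527 kJ
Q2 (latent) = 7.7100 * 335.1110 = 2583.7058 kJ
Q3 (sensible, liquid) = 7.7100 * 3.4140 * 49.6260 = 1306.2526 kJ
Q_total = 4033.2111 kJ

4033.2111 kJ


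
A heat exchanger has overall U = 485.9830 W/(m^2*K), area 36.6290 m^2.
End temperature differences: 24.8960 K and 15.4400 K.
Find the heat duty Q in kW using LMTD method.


LMTD = 19.7930 K
Q = 485.9830 * 36.6290 * 19.7930 = 352335.9066 W = 352.3359 kW

352.3359 kW


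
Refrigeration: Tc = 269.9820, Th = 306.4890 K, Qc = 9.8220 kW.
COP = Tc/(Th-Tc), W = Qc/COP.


COP = 269.9820 / 36.5070 = 7.3953
W = 9.8220 / 7.3953 = 1.3281 kW

COP = 7.3953, W = 1.3281 kW


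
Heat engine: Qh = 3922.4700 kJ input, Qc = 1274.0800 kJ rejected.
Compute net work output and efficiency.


W = 3922.4700 - 1274.0800 = 2648.3900 kJ
eta = 2648.3900 / 3922.4700 = 0.6752 = 67.5184%

W = 2648.3900 kJ, eta = 67.5184%


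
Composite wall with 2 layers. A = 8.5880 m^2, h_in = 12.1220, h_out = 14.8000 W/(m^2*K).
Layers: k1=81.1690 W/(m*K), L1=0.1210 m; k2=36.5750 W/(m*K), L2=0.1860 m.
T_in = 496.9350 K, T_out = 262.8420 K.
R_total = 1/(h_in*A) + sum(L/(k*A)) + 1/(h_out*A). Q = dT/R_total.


R_conv_in = 1/(12.1220*8.5880) = 0.0096
R_1 = 0.1210/(81.1690*8.5880) = 0.0002
R_2 = 0.1860/(36.5750*8.5880) = 0.0006
R_conv_out = 1/(14.8000*8.5880) = 0.0079
R_total = 0.0182 K/W
Q = 234.0930 / 0.0182 = 12834.5997 W

R_total = 0.0182 K/W, Q = 12834.5997 W


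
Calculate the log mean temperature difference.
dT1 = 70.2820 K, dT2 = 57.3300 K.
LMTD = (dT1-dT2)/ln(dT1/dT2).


dT1/dT2 = 1.2259
ln(dT1/dT2) = 0.2037
LMTD = 12.9520 / 0.2037 = 63.5863 K

63.5863 K


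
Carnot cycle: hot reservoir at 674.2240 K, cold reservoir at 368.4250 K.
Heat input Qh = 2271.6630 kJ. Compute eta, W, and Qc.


eta = 1 - 368.4250/674.2240 = 0.4536
W = 0.4536 * 2271.6630 = 1030.3286 kJ
Qc = 2271.6630 - 1030.3286 = 1241.3344 kJ

eta = 45.3557%, W = 1030.3286 kJ, Qc = 1241.3344 kJ


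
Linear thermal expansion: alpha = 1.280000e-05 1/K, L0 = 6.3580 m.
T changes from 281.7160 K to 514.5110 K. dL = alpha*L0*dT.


dT = 232.7950 K
dL = 1.280000e-05 * 6.3580 * 232.7950 = 0.018945 m
L_final = 6.376945 m

dL = 0.018945 m


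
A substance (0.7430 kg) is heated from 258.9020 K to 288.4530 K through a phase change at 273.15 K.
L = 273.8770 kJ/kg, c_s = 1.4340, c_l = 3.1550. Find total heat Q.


Q1 (sensible, solid) = 0.7430 * 1.4340 * 14.2480 = 15.1807 kJ
Q2 (latent) = 0.7430 * 273.8770 = 203.4906 kJ
Q3 (sensible, liquid) = 0.7430 * 3.1550 * 15.3030 = 35.8728 kJ
Q_total = 254.5441 kJ

254.5441 kJ


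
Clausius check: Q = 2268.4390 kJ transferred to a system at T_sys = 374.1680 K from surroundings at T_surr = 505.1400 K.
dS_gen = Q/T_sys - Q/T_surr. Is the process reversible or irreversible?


dS_sys = 2268.4390/374.1680 = 6.0626 kJ/K
dS_surr = -2268.4390/505.1400 = -4.4907 kJ/K
dS_gen = 6.0626 - 4.4907 = 1.5719 kJ/K (irreversible)

dS_gen = 1.5719 kJ/K, irreversible


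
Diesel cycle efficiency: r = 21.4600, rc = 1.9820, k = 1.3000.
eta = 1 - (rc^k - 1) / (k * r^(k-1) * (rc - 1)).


r^(k-1) = 2.5089
rc^k = 2.4335
eta = 0.5524 = 55.2431%

55.2431%


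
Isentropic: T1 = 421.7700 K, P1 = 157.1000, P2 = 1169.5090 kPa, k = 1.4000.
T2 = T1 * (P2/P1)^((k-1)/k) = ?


(k-1)/k = 0.2857
(P2/P1)^exp = 1.7746
T2 = 421.7700 * 1.7746 = 748.4611 K

748.4611 K


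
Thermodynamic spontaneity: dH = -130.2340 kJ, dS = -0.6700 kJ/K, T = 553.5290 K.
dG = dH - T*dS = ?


T*dS = 553.5290 * -0.6700 = -370.8644 kJ
dG = -130.2340 + 370.8644 = 240.6304 kJ (non-spontaneous)

dG = 240.6304 kJ, non-spontaneous


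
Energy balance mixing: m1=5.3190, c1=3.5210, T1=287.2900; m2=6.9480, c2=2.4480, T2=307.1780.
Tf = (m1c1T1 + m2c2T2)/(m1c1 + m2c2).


num = 10605.1240
den = 35.7369
Tf = 296.7555 K

296.7555 K


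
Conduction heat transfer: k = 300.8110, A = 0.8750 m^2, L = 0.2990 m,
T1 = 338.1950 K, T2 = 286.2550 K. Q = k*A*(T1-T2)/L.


dT = 51.9400 K
Q = 300.8110 * 0.8750 * 51.9400 / 0.2990 = 45722.7690 W

45722.7690 W


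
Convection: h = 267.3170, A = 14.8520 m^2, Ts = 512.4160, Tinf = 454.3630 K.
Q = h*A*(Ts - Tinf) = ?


dT = 58.0530 K
Q = 267.3170 * 14.8520 * 58.0530 = 230481.5611 W

230481.5611 W


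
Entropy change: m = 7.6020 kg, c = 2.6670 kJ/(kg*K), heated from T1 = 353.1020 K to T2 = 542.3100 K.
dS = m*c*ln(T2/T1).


T2/T1 = 1.5358
ln(T2/T1) = 0.4291
dS = 7.6020 * 2.6670 * 0.4291 = 8.6994 kJ/K

8.6994 kJ/K


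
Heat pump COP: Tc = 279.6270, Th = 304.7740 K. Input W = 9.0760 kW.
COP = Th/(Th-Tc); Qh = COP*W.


COP = 304.7740 / 25.1470 = 12.1197
Qh = 12.1197 * 9.0760 = 109.9984 kW

COP = 12.1197, Qh = 109.9984 kW


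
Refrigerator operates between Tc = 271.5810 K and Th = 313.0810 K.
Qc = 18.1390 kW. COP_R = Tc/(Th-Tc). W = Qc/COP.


COP = 271.5810 / 41.5000 = 6.5441
W = 18.1390 / 6.5441 = 2.7718 kW

COP = 6.5441, W = 2.7718 kW


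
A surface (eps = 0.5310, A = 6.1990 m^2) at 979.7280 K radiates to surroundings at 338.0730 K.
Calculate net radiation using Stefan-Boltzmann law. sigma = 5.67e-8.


T^4 = 9.2134e+11
Tsurr^4 = 1.3063e+10
Q = 0.5310 * 5.67e-8 * 6.1990 * 9.0828e+11 = 169519.5270 W

169519.5270 W


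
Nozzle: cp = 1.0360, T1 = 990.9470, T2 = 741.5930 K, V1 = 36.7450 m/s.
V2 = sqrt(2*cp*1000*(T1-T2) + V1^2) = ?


dT = 249.3540 K
2*cp*1000*dT = 516661.4880
V1^2 = 1350.1950
V2 = sqrt(518011.6830) = 719.7303 m/s

719.7303 m/s


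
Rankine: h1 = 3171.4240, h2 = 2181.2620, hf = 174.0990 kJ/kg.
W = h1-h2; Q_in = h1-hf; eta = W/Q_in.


W = 990.1620 kJ/kg
Q_in = 2997.3250 kJ/kg
eta = 0.3303 = 33.0349%

eta = 33.0349%


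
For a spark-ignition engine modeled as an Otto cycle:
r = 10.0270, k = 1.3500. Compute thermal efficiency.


r^(k-1) = 2.2408
eta = 1 - 1/2.2408 = 0.5537 = 55.3738%

55.3738%


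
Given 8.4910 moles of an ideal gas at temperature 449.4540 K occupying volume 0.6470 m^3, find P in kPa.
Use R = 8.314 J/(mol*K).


P = nRT/V = 8.4910 * 8.314 * 449.4540 / 0.6470
= 31728.8339 / 0.6470 = 49039.9287 Pa = 49.0399 kPa

49.0399 kPa


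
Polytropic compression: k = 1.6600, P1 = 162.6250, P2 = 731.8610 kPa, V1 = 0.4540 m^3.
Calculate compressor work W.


(k-1)/k = 0.3976
(P2/P1)^exp = 1.8185
W = 2.5152 * 162.6250 * 0.4540 * (1.8185 - 1) = 152.0009 kJ

152.0009 kJ


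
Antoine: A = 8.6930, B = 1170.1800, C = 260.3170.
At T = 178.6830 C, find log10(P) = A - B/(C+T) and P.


C+T = 439.0000
B/(C+T) = 2.6656
log10(P) = 8.6930 - 2.6656 = 6.0274
P = 10^6.0274 = 1065226.3809 mmHg

1065226.3809 mmHg


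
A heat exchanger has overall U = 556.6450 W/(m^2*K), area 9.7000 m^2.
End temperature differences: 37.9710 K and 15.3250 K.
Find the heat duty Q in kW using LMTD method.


LMTD = 24.9587 K
Q = 556.6450 * 9.7000 * 24.9587 = 134763.6667 W = 134.7637 kW

134.7637 kW


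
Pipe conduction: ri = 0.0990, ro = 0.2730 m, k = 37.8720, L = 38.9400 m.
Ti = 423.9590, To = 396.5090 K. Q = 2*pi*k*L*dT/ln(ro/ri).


dT = 27.4500 K
ln(ro/ri) = 1.0144
Q = 2*pi*37.8720*38.9400*27.4500 / 1.0144 = 250753.9244 W

250753.9244 W


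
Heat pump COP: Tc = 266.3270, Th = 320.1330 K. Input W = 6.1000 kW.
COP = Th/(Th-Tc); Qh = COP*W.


COP = 320.1330 / 53.8060 = 5.9498
Qh = 5.9498 * 6.1000 = 36.2936 kW

COP = 5.9498, Qh = 36.2936 kW


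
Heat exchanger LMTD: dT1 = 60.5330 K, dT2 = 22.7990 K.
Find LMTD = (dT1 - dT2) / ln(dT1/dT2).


dT1/dT2 = 2.6551
ln(dT1/dT2) = 0.9765
LMTD = 37.7340 / 0.9765 = 38.6432 K

38.6432 K


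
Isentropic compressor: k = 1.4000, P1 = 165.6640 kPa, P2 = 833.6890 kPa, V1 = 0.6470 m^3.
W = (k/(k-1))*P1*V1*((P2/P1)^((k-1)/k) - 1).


(k-1)/k = 0.2857
(P2/P1)^exp = 1.5867
W = 3.5000 * 165.6640 * 0.6470 * (1.5867 - 1) = 220.1155 kJ

220.1155 kJ


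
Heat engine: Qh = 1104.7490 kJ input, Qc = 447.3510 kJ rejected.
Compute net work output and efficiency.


W = 1104.7490 - 447.3510 = 657.3980 kJ
eta = 657.3980 / 1104.7490 = 0.5951 = 59.5065%

W = 657.3980 kJ, eta = 59.5065%


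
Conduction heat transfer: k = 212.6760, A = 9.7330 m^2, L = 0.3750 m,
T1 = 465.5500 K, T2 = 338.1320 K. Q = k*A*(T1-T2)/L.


dT = 127.4180 K
Q = 212.6760 * 9.7330 * 127.4180 / 0.3750 = 703339.0381 W

703339.0381 W


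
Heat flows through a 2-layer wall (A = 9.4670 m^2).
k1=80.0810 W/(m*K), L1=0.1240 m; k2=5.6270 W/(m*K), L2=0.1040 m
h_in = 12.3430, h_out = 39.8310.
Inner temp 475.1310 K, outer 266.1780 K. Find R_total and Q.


R_conv_in = 1/(12.3430*9.4670) = 0.0086
R_1 = 0.1240/(80.0810*9.4670) = 0.0002
R_2 = 0.1040/(5.6270*9.4670) = 0.0020
R_conv_out = 1/(39.8310*9.4670) = 0.0027
R_total = 0.0133 K/W
Q = 208.9530 / 0.0133 = 15680.4518 W

R_total = 0.0133 K/W, Q = 15680.4518 W


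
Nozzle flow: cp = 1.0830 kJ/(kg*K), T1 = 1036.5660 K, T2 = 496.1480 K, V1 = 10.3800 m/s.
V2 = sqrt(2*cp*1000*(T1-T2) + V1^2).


dT = 540.4180 K
2*cp*1000*dT = 1170545.3880
V1^2 = 107.7444
V2 = sqrt(1170653.1324) = 1081.9673 m/s

1081.9673 m/s


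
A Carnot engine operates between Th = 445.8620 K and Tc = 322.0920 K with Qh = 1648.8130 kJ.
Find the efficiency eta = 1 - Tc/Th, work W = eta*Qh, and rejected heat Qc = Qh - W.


eta = 1 - 322.0920/445.8620 = 0.2776
W = 0.2776 * 1648.8130 = 457.7057 kJ
Qc = 1648.8130 - 457.7057 = 1191.1073 kJ

eta = 27.7597%, W = 457.7057 kJ, Qc = 1191.1073 kJ


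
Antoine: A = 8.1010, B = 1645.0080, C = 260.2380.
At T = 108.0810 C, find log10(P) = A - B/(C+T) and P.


C+T = 368.3190
B/(C+T) = 4.4663
log10(P) = 8.1010 - 4.4663 = 3.6347
P = 10^3.6347 = 4312.6194 mmHg

4312.6194 mmHg


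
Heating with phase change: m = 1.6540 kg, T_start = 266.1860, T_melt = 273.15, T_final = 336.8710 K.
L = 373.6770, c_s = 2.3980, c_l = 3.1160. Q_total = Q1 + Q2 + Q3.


Q1 (sensible, solid) = 1.6540 * 2.3980 * 6.9640 = 27.6213 kJ
Q2 (latent) = 1.6540 * 373.6770 = 618.0618 kJ
Q3 (sensible, liquid) = 1.6540 * 3.1160 * 63.7210 = 328.4094 kJ
Q_total = 974.0924 kJ

974.0924 kJ


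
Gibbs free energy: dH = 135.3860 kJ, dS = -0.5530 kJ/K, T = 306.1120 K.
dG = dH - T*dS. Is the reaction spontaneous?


T*dS = 306.1120 * -0.5530 = -169.2799 kJ
dG = 135.3860 + 169.2799 = 304.6659 kJ (non-spontaneous)

dG = 304.6659 kJ, non-spontaneous


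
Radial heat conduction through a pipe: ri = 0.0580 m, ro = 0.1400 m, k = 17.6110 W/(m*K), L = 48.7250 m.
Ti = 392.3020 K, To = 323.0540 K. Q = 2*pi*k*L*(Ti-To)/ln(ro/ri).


dT = 69.2480 K
ln(ro/ri) = 0.8812
Q = 2*pi*17.6110*48.7250*69.2480 / 0.8812 = 423690.5419 W

423690.5419 W


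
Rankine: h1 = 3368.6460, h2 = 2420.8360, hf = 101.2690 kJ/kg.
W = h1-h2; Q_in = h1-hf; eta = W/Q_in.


W = 947.8100 kJ/kg
Q_in = 3267.3770 kJ/kg
eta = 0.2901 = 29.0083%

eta = 29.0083%


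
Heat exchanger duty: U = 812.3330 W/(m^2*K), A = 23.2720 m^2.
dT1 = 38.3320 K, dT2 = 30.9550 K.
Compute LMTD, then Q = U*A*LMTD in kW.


LMTD = 34.5122 K
Q = 812.3330 * 23.2720 * 34.5122 = 652439.7446 W = 652.4397 kW

652.4397 kW


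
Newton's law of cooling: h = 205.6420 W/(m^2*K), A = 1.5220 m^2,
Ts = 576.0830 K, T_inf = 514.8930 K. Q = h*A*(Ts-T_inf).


dT = 61.1900 K
Q = 205.6420 * 1.5220 * 61.1900 = 19151.6821 W

19151.6821 W


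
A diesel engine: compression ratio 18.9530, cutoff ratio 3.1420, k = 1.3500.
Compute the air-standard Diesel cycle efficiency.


r^(k-1) = 2.8002
rc^k = 4.6906
eta = 0.5442 = 54.4219%

54.4219%


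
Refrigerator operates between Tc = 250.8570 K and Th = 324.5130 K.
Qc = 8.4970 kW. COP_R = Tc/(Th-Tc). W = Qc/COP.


COP = 250.8570 / 73.6560 = 3.4058
W = 8.4970 / 3.4058 = 2.4949 kW

COP = 3.4058, W = 2.4949 kW


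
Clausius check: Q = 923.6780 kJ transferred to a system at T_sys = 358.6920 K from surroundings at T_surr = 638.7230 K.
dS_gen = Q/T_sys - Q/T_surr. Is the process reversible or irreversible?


dS_sys = 923.6780/358.6920 = 2.5751 kJ/K
dS_surr = -923.6780/638.7230 = -1.4461 kJ/K
dS_gen = 2.5751 - 1.4461 = 1.1290 kJ/K (irreversible)

dS_gen = 1.1290 kJ/K, irreversible


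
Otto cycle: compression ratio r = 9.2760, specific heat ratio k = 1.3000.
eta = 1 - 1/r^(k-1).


r^(k-1) = 1.9508
eta = 1 - 1/1.9508 = 0.4874 = 48.7384%

48.7384%


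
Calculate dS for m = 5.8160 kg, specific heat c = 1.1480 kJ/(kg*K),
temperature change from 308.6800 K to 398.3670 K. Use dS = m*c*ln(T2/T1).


T2/T1 = 1.2906
ln(T2/T1) = 0.2551
dS = 5.8160 * 1.1480 * 0.2551 = 1.7030 kJ/K

1.7030 kJ/K


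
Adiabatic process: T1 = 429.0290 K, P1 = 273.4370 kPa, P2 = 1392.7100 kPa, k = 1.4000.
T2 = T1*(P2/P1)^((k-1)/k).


(k-1)/k = 0.2857
(P2/P1)^exp = 1.5922
T2 = 429.0290 * 1.5922 = 683.1053 K

683.1053 K


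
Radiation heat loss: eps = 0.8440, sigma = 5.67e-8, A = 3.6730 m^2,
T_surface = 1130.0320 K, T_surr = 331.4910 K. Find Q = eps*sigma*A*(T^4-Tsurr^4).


T^4 = 1.6307e+12
Tsurr^4 = 1.2075e+10
Q = 0.8440 * 5.67e-8 * 3.6730 * 1.6186e+12 = 284499.4903 W

284499.4903 W


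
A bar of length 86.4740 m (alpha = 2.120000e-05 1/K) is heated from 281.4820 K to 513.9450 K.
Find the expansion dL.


dT = 232.4630 K
dL = 2.120000e-05 * 86.4740 * 232.4630 = 0.426163 m
L_final = 86.900163 m

dL = 0.426163 m


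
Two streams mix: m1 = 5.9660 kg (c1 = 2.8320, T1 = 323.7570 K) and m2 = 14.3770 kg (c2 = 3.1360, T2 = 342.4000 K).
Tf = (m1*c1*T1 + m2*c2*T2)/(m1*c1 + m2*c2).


num = 20907.6446
den = 61.9820
Tf = 337.3181 K

337.3181 K


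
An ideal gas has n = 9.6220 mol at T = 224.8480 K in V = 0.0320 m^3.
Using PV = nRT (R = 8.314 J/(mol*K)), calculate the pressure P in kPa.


P = nRT/V = 9.6220 * 8.314 * 224.8480 / 0.0320
= 17987.2347 / 0.0320 = 562101.0847 Pa = 562.1011 kPa

562.1011 kPa


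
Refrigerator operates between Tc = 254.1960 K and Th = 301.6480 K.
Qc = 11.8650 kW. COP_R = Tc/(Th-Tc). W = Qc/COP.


COP = 254.1960 / 47.4520 = 5.3569
W = 11.8650 / 5.3569 = 2.2149 kW

COP = 5.3569, W = 2.2149 kW


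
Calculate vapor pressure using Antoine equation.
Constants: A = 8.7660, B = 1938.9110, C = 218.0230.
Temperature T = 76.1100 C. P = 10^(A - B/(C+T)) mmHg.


C+T = 294.1330
B/(C+T) = 6.5920
log10(P) = 8.7660 - 6.5920 = 2.1740
P = 10^2.1740 = 149.2955 mmHg

149.2955 mmHg


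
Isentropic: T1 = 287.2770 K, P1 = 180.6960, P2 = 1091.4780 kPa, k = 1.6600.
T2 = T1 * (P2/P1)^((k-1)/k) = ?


(k-1)/k = 0.3976
(P2/P1)^exp = 2.0443
T2 = 287.2770 * 2.0443 = 587.2802 K

587.2802 K


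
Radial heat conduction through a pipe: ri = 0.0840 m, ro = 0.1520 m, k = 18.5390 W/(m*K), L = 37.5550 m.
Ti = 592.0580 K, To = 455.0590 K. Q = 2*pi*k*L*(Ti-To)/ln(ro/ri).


dT = 136.9990 K
ln(ro/ri) = 0.5931
Q = 2*pi*18.5390*37.5550*136.9990 / 0.5931 = 1010531.7830 W

1010531.7830 W


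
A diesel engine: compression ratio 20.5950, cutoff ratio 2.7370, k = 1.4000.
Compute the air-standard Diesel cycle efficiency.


r^(k-1) = 3.3535
rc^k = 4.0943
eta = 0.6206 = 62.0566%

62.0566%


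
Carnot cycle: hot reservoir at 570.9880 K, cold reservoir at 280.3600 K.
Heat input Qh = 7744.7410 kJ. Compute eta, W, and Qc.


eta = 1 - 280.3600/570.9880 = 0.5090
W = 0.5090 * 7744.7410 = 3942.0068 kJ
Qc = 7744.7410 - 3942.0068 = 3802.7342 kJ

eta = 50.8991%, W = 3942.0068 kJ, Qc = 3802.7342 kJ


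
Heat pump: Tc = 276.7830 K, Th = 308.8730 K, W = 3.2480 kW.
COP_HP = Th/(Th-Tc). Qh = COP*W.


COP = 308.8730 / 32.0900 = 9.6252
Qh = 9.6252 * 3.2480 = 31.2627 kW

COP = 9.6252, Qh = 31.2627 kW


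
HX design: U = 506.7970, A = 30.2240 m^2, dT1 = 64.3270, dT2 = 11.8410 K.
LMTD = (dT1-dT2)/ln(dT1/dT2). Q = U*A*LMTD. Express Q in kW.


LMTD = 31.0126 K
Q = 506.7970 * 30.2240 * 31.0126 = 475032.7140 W = 475.0327 kW

475.0327 kW


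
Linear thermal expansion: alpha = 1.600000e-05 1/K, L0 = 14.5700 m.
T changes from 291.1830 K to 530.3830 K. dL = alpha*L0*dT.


dT = 239.2000 K
dL = 1.600000e-05 * 14.5700 * 239.2000 = 0.055762 m
L_final = 14.625762 m

dL = 0.055762 m


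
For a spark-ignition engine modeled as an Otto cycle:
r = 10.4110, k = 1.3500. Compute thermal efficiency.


r^(k-1) = 2.2705
eta = 1 - 1/2.2705 = 0.5596 = 55.9569%

55.9569%


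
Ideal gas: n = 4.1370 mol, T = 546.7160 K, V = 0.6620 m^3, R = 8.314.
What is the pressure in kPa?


P = nRT/V = 4.1370 * 8.314 * 546.7160 / 0.6620
= 18804.3067 / 0.6620 = 28405.2971 Pa = 28.4053 kPa

28.4053 kPa


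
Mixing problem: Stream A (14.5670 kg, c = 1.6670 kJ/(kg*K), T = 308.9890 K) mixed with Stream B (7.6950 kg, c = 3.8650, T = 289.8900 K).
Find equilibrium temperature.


num = 16124.9075
den = 54.0244
Tf = 298.4747 K

298.4747 K


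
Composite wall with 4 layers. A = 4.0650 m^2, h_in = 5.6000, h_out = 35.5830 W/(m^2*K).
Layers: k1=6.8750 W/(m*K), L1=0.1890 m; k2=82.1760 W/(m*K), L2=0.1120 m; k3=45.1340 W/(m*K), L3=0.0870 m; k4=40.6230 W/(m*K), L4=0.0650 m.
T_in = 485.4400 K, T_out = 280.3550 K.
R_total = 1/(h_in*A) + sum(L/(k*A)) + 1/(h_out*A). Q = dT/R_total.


R_conv_in = 1/(5.6000*4.0650) = 0.0439
R_1 = 0.1890/(6.8750*4.0650) = 0.0068
R_2 = 0.1120/(82.1760*4.0650) = 0.0003
R_3 = 0.0870/(45.1340*4.0650) = 0.0005
R_4 = 0.0650/(40.6230*4.0650) = 0.0004
R_conv_out = 1/(35.5830*4.0650) = 0.0069
R_total = 0.0588 K/W
Q = 205.0850 / 0.0588 = 3487.3405 W

R_total = 0.0588 K/W, Q = 3487.3405 W


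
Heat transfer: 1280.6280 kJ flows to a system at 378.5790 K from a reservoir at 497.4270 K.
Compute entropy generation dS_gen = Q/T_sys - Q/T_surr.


dS_sys = 1280.6280/378.5790 = 3.3827 kJ/K
dS_surr = -1280.6280/497.4270 = -2.5745 kJ/K
dS_gen = 3.3827 - 2.5745 = 0.8082 kJ/K (irreversible)

dS_gen = 0.8082 kJ/K, irreversible


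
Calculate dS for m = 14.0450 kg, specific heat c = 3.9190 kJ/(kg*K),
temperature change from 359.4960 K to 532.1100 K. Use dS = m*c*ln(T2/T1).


T2/T1 = 1.4802
ln(T2/T1) = 0.3921
dS = 14.0450 * 3.9190 * 0.3921 = 21.5847 kJ/K

21.5847 kJ/K


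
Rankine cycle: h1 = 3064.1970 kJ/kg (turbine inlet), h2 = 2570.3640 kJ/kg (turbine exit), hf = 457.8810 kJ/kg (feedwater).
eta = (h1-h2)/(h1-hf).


W = 493.8330 kJ/kg
Q_in = 2606.3160 kJ/kg
eta = 0.1895 = 18.9475%

eta = 18.9475%


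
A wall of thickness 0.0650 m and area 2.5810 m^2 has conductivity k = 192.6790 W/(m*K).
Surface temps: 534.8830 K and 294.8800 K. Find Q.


dT = 240.0030 K
Q = 192.6790 * 2.5810 * 240.0030 / 0.0650 = 1836224.1796 W

1836224.1796 W


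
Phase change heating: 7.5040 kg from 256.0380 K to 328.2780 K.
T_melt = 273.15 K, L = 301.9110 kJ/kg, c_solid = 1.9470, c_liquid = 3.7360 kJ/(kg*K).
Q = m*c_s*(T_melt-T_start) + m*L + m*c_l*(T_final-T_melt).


Q1 (sensible, solid) = 7.5040 * 1.9470 * 17.1120 = 250.0112 kJ
Q2 (latent) = 7.5040 * 301.9110 = 2265.5401 kJ
Q3 (sensible, liquid) = 7.5040 * 3.7360 * 55.1280 = 1545.5104 kJ
Q_total = 4061.0618 kJ

4061.0618 kJ


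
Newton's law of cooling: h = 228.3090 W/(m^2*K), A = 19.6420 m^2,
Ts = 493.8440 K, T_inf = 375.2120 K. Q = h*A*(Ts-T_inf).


dT = 118.6320 K
Q = 228.3090 * 19.6420 * 118.6320 = 531998.7241 W

531998.7241 W


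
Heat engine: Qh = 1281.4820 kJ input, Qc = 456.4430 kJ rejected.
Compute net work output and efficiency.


W = 1281.4820 - 456.4430 = 825.0390 kJ
eta = 825.0390 / 1281.4820 = 0.6438 = 64.3816%

W = 825.0390 kJ, eta = 64.3816%


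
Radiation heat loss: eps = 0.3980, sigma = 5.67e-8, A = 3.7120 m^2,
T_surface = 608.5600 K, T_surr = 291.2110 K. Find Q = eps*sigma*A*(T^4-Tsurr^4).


T^4 = 1.3716e+11
Tsurr^4 = 7.1917e+09
Q = 0.3980 * 5.67e-8 * 3.7120 * 1.2996e+11 = 10886.7170 W

10886.7170 W


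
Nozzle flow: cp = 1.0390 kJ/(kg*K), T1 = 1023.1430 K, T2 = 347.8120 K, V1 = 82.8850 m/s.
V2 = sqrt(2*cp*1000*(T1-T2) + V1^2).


dT = 675.3310 K
2*cp*1000*dT = 1403337.8180
V1^2 = 6869.9232
V2 = sqrt(1410207.7412) = 1187.5217 m/s

1187.5217 m/s


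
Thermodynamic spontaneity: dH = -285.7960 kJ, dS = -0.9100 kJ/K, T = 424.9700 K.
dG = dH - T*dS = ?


T*dS = 424.9700 * -0.9100 = -386.7227 kJ
dG = -285.7960 + 386.7227 = 100.9267 kJ (non-spontaneous)

dG = 100.9267 kJ, non-spontaneous


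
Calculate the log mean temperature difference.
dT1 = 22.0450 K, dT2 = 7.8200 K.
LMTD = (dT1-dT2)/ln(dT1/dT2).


dT1/dT2 = 2.8191
ln(dT1/dT2) = 1.0364
LMTD = 14.2250 / 1.0364 = 13.7254 K

13.7254 K


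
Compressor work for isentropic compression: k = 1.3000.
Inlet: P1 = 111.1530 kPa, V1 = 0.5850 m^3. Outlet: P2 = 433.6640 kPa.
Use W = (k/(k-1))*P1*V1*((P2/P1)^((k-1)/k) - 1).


(k-1)/k = 0.2308
(P2/P1)^exp = 1.3691
W = 4.3333 * 111.1530 * 0.5850 * (1.3691 - 1) = 104.0050 kJ

104.0050 kJ


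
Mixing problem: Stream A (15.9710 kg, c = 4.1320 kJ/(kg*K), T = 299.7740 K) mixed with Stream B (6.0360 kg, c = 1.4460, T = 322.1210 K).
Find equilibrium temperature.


num = 22594.2275
den = 74.7202
Tf = 302.3843 K

302.3843 K


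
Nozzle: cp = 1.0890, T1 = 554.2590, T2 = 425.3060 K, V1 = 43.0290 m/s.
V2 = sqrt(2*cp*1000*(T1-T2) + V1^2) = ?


dT = 128.9530 K
2*cp*1000*dT = 280859.6340
V1^2 = 1851.4948
V2 = sqrt(282711.1288) = 531.7059 m/s

531.7059 m/s


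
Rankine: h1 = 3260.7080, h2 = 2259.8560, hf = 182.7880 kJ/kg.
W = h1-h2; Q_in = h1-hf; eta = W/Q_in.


W = 1000.8520 kJ/kg
Q_in = 3077.9200 kJ/kg
eta = 0.3252 = 32.5172%

eta = 32.5172%


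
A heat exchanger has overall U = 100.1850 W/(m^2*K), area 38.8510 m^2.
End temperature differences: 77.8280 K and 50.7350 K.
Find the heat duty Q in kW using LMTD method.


LMTD = 63.3184 K
Q = 100.1850 * 38.8510 * 63.3184 = 246453.3237 W = 246.4533 kW

246.4533 kW


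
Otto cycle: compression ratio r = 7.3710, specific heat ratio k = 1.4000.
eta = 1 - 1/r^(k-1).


r^(k-1) = 2.2234
eta = 1 - 1/2.2234 = 0.5502 = 55.0231%

55.0231%


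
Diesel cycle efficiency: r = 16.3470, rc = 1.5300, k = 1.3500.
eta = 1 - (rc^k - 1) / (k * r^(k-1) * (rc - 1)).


r^(k-1) = 2.6589
rc^k = 1.7756
eta = 0.5923 = 59.2340%

59.2340%


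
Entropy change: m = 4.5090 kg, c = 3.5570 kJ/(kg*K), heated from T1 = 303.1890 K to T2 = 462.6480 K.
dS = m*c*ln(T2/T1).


T2/T1 = 1.5259
ln(T2/T1) = 0.4226
dS = 4.5090 * 3.5570 * 0.4226 = 6.7780 kJ/K

6.7780 kJ/K


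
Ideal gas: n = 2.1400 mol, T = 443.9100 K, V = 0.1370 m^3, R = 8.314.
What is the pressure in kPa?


P = nRT/V = 2.1400 * 8.314 * 443.9100 / 0.1370
= 7898.0290 / 0.1370 = 57649.8464 Pa = 57.6498 kPa

57.6498 kPa
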